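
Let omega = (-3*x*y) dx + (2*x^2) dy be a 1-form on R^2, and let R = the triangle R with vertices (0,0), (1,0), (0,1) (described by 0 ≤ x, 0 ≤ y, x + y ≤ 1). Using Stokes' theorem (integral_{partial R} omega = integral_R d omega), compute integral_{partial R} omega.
integral_(partial R) omega = 7/6

Stokes: integral_partial_R omega = integral_R d omega with d omega = (∂Q/∂x - ∂P/∂y) dx ∧ dy.
  ∂Q/∂x = 4*x
  ∂P/∂y = -3*x
  integrand = ∂Q/∂x - ∂P/∂y = 7*x.
Integrating over R: integral_0^1 integral_0^{1-x} (7*x) dy dx = 7/6.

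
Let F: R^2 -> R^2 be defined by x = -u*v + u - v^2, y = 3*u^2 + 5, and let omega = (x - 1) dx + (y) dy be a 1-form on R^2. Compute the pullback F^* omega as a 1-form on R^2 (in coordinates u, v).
F^* omega = (18*u^3 + u*v^2 - 2*u*v + 31*u + v^3 - v^2 + v - 1) du + (u^2*v - u^2 + 3*u*v^2 - 2*u*v + u + 2*v^3 + 2*v) dv

Using F^*(f dg) = (f ∘ F) d(g ∘ F), substitute each coordinate x_i by F_i(u, v) in f_i, and replace dx_i by d F_i = (∂F_i/∂u) du + (∂F_i/∂v) dv.
  For the x component: f_1(F) = -u*v + u - v^2 - 1; d F_1 = (1 - v) du + (-u - 2*v) dv
  For the y component: f_2(F) = 3*u^2 + 5; d F_2 = (6*u) du + (0) dv
Combining and collecting du, dv coefficients:
  coeff of du: 18*u^3 + u*v^2 - 2*u*v + 31*u + v^3 - v^2 + v - 1
  coeff of dv: u^2*v - u^2 + 3*u*v^2 - 2*u*v + u + 2*v^3 + 2*v
F^* omega = (18*u^3 + u*v^2 - 2*u*v + 31*u + v^3 - v^2 + v - 1) du + (u^2*v - u^2 + 3*u*v^2 - 2*u*v + u + 2*v^3 + 2*v) dv.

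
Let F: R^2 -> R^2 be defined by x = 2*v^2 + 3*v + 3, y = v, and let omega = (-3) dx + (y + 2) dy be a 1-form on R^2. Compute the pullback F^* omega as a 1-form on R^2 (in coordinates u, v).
F^* omega = (-11*v - 7) dv

Using F^*(f dg) = (f ∘ F) d(g ∘ F), substitute each coordinate x_i by F_i(u, v) in f_i, and replace dx_i by d F_i = (∂F_i/∂u) du + (∂F_i/∂v) dv.
  For the x component: f_1(F) = -3; d F_1 = (0) du + (4*v + 3) dv
  For the y component: f_2(F) = v + 2; d F_2 = (0) du + (1) dv
Combining and collecting du, dv coefficients:
  coeff of du: 0
  coeff of dv: -11*v - 7
F^* omega = (-11*v - 7) dv.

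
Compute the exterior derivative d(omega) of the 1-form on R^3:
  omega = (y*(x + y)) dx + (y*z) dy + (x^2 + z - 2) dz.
d(omega) = (-x - 2*y) dx ∧ dy + (2*x) dx ∧ dz + (-y) dy ∧ dz

For a 1-form omega = sum_i f_i dx_i, the exterior derivative is
  d(omega) = sum_{i < j} (∂f_j/∂x_i - ∂f_i/∂x_j) dx_i ∧ dx_j.
  coefficient of dx ∧ dy: ∂f_2/∂x - ∂f_1/∂y = ∂(y*z)/∂x - ∂(y*(x + y))/∂y = -x - 2*y
  coefficient of dx ∧ dz: ∂f_3/∂x - ∂f_1/∂z = ∂(x^2 + z - 2)/∂x - ∂(y*(x + y))/∂z = 2*x
  coefficient of dy ∧ dz: ∂f_3/∂y - ∂f_2/∂z = ∂(x^2 + z - 2)/∂y - ∂(y*z)/∂z = -y
Assembling: d(omega) = (-x - 2*y) dx ∧ dy + (2*x) dx ∧ dz + (-y) dy ∧ dz.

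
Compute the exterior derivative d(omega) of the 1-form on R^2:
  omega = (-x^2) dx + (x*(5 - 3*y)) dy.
d(omega) = (5 - 3*y) dx ∧ dy

For a 1-form omega = sum_i f_i dx_i, the exterior derivative is
  d(omega) = sum_{i < j} (∂f_j/∂x_i - ∂f_i/∂x_j) dx_i ∧ dx_j.
  coefficient of dx ∧ dy: ∂f_2/∂x - ∂f_1/∂y = ∂(x*(5 - 3*y))/∂x - ∂(-x^2)/∂y = 5 - 3*y
Assembling: d(omega) = (5 - 3*y) dx ∧ dy.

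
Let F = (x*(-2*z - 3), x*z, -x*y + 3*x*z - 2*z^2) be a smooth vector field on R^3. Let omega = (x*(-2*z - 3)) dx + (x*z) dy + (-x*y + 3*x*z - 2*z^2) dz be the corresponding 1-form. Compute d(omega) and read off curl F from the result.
d(omega) = (-2*x) dy ∧ dz + (-2*x + y - 3*z) dz ∧ dx + (z) dx ∧ dy; curl F = (-2*x, -2*x + y - 3*z, z)

d omega = sum_{i<j} (∂f_j/∂x_i - ∂f_i/∂x_j) dx_i ∧ dx_j. Under the identification (dy ∧ dz, dz ∧ dx, dx ∧ dy) ↔ (e_x, e_y, e_z), the coefficients are exactly the components of curl F. Compute:
  ∂R/∂y - ∂Q/∂z = (-x) - (x) = -2*x
  ∂P/∂z - ∂R/∂x = (-2*x) - (-y + 3*z) = -2*x + y - 3*z
  ∂Q/∂x - ∂P/∂y = (z) - (0) = z.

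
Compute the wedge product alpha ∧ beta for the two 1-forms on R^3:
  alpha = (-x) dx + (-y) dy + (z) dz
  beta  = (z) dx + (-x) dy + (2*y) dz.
alpha ∧ beta = (x^2 + y*z) dx ∧ dy + (-2*x*y - z^2) dx ∧ dz + (x*z - 2*y^2) dy ∧ dz

Distribute the wedge, using dx_i ∧ dx_j = -dx_j ∧ dx_i and dx_i ∧ dx_i = 0. For each pair (i, j) with i < j, the coefficient of dx_i ∧ dx_j in alpha ∧ beta is (alpha_i * beta_j - alpha_j * beta_i). Collecting: alpha ∧ beta = (x^2 + y*z) dx ∧ dy + (-2*x*y - z^2) dx ∧ dz + (x*z - 2*y^2) dy ∧ dz.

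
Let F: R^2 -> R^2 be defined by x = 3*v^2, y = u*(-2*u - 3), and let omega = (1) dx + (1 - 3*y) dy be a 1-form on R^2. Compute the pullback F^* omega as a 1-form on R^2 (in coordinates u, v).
F^* omega = (-24*u^3 - 54*u^2 - 31*u - 3) du + (6*v) dv

Using F^*(f dg) = (f ∘ F) d(g ∘ F), substitute each coordinate x_i by F_i(u, v) in f_i, and replace dx_i by d F_i = (∂F_i/∂u) du + (∂F_i/∂v) dv.
  For the x component: f_1(F) = 1; d F_1 = (0) du + (6*v) dv
  For the y component: f_2(F) = 6*u^2 + 9*u + 1; d F_2 = (-4*u - 3) du + (0) dv
Combining and collecting du, dv coefficients:
  coeff of du: -24*u^3 - 54*u^2 - 31*u - 3
  coeff of dv: 6*v
F^* omega = (-24*u^3 - 54*u^2 - 31*u - 3) du + (6*v) dv.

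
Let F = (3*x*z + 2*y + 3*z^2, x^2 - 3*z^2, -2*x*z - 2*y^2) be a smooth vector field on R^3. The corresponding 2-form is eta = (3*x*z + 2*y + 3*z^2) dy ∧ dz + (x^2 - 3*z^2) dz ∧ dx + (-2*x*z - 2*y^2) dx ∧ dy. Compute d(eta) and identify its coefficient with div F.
d(eta) = (-2*x + 3*z) dx ∧ dy ∧ dz; div F = -2*x + 3*z

For a 2-form in R^3 of the form above, applying d gives a 3-form with coefficient ∂P/∂x + ∂Q/∂y + ∂R/∂z:
  ∂P/∂x = 3*z
  ∂Q/∂y = 0
  ∂R/∂z = -2*x
Sum = -2*x + 3*z, which is exactly div F.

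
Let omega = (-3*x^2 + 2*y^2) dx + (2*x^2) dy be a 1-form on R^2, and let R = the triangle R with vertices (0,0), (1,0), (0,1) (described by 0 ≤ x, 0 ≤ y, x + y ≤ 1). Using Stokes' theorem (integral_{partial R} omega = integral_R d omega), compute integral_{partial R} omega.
integral_(partial R) omega = 0

Stokes: integral_partial_R omega = integral_R d omega with d omega = (∂Q/∂x - ∂P/∂y) dx ∧ dy.
  ∂Q/∂x = 4*x
  ∂P/∂y = 4*y
  integrand = ∂Q/∂x - ∂P/∂y = 4*x - 4*y.
Integrating over R: integral_0^1 integral_0^{1-x} (4*x - 4*y) dy dx = 0.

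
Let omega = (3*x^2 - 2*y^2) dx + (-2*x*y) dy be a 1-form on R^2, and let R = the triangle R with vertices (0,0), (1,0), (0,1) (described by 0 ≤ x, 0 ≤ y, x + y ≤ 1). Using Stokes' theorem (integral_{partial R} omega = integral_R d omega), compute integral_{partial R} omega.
integral_(partial R) omega = 1/3

Stokes: integral_partial_R omega = integral_R d omega with d omega = (∂Q/∂x - ∂P/∂y) dx ∧ dy.
  ∂Q/∂x = -2*y
  ∂P/∂y = -4*y
  integrand = ∂Q/∂x - ∂P/∂y = 2*y.
Integrating over R: integral_0^1 integral_0^{1-x} (2*y) dy dx = 1/3.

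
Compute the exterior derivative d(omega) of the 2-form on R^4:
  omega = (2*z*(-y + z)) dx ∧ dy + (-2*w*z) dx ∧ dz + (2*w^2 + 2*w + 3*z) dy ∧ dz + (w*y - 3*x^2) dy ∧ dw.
d(omega) = (-2*y + 4*z) dx ∧ dy ∧ dz + (-2*z) dx ∧ dz ∧ dw + (4*w + 2) dy ∧ dz ∧ dw + (-6*x) dx ∧ dy ∧ dw

For a 2-form omega = sum_{i<j} g_{ij} dx_i ∧ dx_j, the exterior derivative is
  d(omega) = sum_{i<j} d(g_{ij}) ∧ dx_i ∧ dx_j = sum_{i<j, k} (∂g_{ij}/∂x_k) dx_k ∧ dx_i ∧ dx_j.
Expand each term, using dx_k ∧ dx_i ∧ dx_j = sgn(permutation) dx_{(a)} ∧ dx_{(b)} ∧ dx_{(c)} with (a < b < c) sorted:
  d(2*z*(-y + z)) includes (∂/∂z)(2*z*(-y + z)) dz = (-2*y + 4*z) dz, which multiplied by dx ∧ dy gives (-2*y + 4*z) dx ∧ dy ∧ dz
  d(-2*w*z) includes (∂/∂w)(-2*w*z) dw = (-2*z) dw, which multiplied by dx ∧ dz gives (-2*z) dx ∧ dz ∧ dw
  d(2*w^2 + 2*w + 3*z) includes (∂/∂w)(2*w^2 + 2*w + 3*z) dw = (4*w + 2) dw, which multiplied by dy ∧ dz gives (4*w + 2) dy ∧ dz ∧ dw
  d(w*y - 3*x^2) includes (∂/∂x)(w*y - 3*x^2) dx = (-6*x) dx, which multiplied by dy ∧ dw gives (-6*x) dx ∧ dy ∧ dw
Collecting like 3-forms: d(omega) = (-2*y + 4*z) dx ∧ dy ∧ dz + (-2*z) dx ∧ dz ∧ dw + (4*w + 2) dy ∧ dz ∧ dw + (-6*x) dx ∧ dy ∧ dw.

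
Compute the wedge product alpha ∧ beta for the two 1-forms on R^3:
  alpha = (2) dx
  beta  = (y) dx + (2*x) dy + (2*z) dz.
alpha ∧ beta = (4*x) dx ∧ dy + (4*z) dx ∧ dz

Distribute the wedge, using dx_i ∧ dx_j = -dx_j ∧ dx_i and dx_i ∧ dx_i = 0. For each pair (i, j) with i < j, the coefficient of dx_i ∧ dx_j in alpha ∧ beta is (alpha_i * beta_j - alpha_j * beta_i). Collecting: alpha ∧ beta = (4*x) dx ∧ dy + (4*z) dx ∧ dz.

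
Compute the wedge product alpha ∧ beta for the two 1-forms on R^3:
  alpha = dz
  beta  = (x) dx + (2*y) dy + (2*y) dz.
alpha ∧ beta = (-x) dx ∧ dz + (-2*y) dy ∧ dz

Distribute the wedge, using dx_i ∧ dx_j = -dx_j ∧ dx_i and dx_i ∧ dx_i = 0. For each pair (i, j) with i < j, the coefficient of dx_i ∧ dx_j in alpha ∧ beta is (alpha_i * beta_j - alpha_j * beta_i). Collecting: alpha ∧ beta = (-x) dx ∧ dz + (-2*y) dy ∧ dz.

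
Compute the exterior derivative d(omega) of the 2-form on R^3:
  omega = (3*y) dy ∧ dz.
d(omega) = 0

For a 2-form omega = sum_{i<j} g_{ij} dx_i ∧ dx_j, the exterior derivative is
  d(omega) = sum_{i<j} d(g_{ij}) ∧ dx_i ∧ dx_j = sum_{i<j, k} (∂g_{ij}/∂x_k) dx_k ∧ dx_i ∧ dx_j.
Expand each term, using dx_k ∧ dx_i ∧ dx_j = sgn(permutation) dx_{(a)} ∧ dx_{(b)} ∧ dx_{(c)} with (a < b < c) sorted:

Collecting like 3-forms: d(omega) = 0.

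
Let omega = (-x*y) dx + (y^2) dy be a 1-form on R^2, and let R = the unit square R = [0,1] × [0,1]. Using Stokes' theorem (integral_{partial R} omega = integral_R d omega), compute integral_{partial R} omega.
integral_(partial R) omega = 1/2

Stokes: integral_partial_R omega = integral_R d omega with d omega = (∂Q/∂x - ∂P/∂y) dx ∧ dy.
  ∂Q/∂x = 0
  ∂P/∂y = -x
  integrand = ∂Q/∂x - ∂P/∂y = x.
Integrating over R: integral_0^1 integral_0^1 (x) dx dy = 1/2.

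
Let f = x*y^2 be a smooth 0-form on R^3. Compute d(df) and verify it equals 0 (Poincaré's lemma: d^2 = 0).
d(df) = 0

Step 1: df = sum_i (∂f/∂x_i) dx_i = (y^2) dx + (2*x*y) dy + (0) dz.
Step 2: Apply d again. Using the 1-form formula, the coefficient of dx ∧ dy in d(df) is ∂^2 f/∂x ∂y - ∂^2 f/∂y ∂x = (2*y) - (2*y) = 0 (equality of mixed partials for smooth f).
Similarly for dx ∧ dz and dy ∧ dz — all coefficients vanish. So d(df) = 0.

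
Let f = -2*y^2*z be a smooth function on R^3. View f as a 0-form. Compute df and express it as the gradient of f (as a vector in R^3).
df = (0) dx + (-4*y*z) dy + (-2*y^2) dz; grad f = (0, -4*y*z, -2*y^2)

For a 0-form f, d f = (∂f/∂x) dx + (∂f/∂y) dy + (∂f/∂z) dz. The components of the vector representation are exactly the entries of grad f in Cartesian coordinates:
  ∂f/∂x = 0
  ∂f/∂y = -4*y*z
  ∂f/∂z = -2*y^2.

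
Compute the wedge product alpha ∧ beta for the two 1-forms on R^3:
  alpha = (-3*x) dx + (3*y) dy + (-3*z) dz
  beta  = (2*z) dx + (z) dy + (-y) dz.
alpha ∧ beta = (-3*z*(x + 2*y)) dx ∧ dy + (3*x*y + 6*z^2) dx ∧ dz + (-3*y^2 + 3*z^2) dy ∧ dz

Distribute the wedge, using dx_i ∧ dx_j = -dx_j ∧ dx_i and dx_i ∧ dx_i = 0. For each pair (i, j) with i < j, the coefficient of dx_i ∧ dx_j in alpha ∧ beta is (alpha_i * beta_j - alpha_j * beta_i). Collecting: alpha ∧ beta = (-3*z*(x + 2*y)) dx ∧ dy + (3*x*y + 6*z^2) dx ∧ dz + (-3*y^2 + 3*z^2) dy ∧ dz.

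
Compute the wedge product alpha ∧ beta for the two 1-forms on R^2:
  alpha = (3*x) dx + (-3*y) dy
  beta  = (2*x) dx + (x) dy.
alpha ∧ beta = (3*x*(x + 2*y)) dx ∧ dy

Distribute the wedge, using dx_i ∧ dx_j = -dx_j ∧ dx_i and dx_i ∧ dx_i = 0. For each pair (i, j) with i < j, the coefficient of dx_i ∧ dx_j in alpha ∧ beta is (alpha_i * beta_j - alpha_j * beta_i). Collecting: alpha ∧ beta = (3*x*(x + 2*y)) dx ∧ dy.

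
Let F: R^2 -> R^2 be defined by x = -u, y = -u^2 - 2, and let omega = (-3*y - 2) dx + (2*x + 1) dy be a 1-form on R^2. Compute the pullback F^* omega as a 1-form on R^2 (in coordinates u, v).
F^* omega = (u^2 - 2*u - 4) du

Using F^*(f dg) = (f ∘ F) d(g ∘ F), substitute each coordinate x_i by F_i(u, v) in f_i, and replace dx_i by d F_i = (∂F_i/∂u) du + (∂F_i/∂v) dv.
  For the x component: f_1(F) = 3*u^2 + 4; d F_1 = (-1) du + (0) dv
  For the y component: f_2(F) = 1 - 2*u; d F_2 = (-2*u) du + (0) dv
Combining and collecting du, dv coefficients:
  coeff of du: u^2 - 2*u - 4
  coeff of dv: 0
F^* omega = (u^2 - 2*u - 4) du.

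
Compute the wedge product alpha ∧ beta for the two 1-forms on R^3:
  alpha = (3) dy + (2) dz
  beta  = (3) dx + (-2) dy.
alpha ∧ beta = (-9) dx ∧ dy + (-6) dx ∧ dz + (4) dy ∧ dz

Distribute the wedge, using dx_i ∧ dx_j = -dx_j ∧ dx_i and dx_i ∧ dx_i = 0. For each pair (i, j) with i < j, the coefficient of dx_i ∧ dx_j in alpha ∧ beta is (alpha_i * beta_j - alpha_j * beta_i). Collecting: alpha ∧ beta = (-9) dx ∧ dy + (-6) dx ∧ dz + (4) dy ∧ dz.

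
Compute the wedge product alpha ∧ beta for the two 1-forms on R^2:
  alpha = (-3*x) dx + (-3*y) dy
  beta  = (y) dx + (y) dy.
alpha ∧ beta = (3*y*(-x + y)) dx ∧ dy

Distribute the wedge, using dx_i ∧ dx_j = -dx_j ∧ dx_i and dx_i ∧ dx_i = 0. For each pair (i, j) with i < j, the coefficient of dx_i ∧ dx_j in alpha ∧ beta is (alpha_i * beta_j - alpha_j * beta_i). Collecting: alpha ∧ beta = (3*y*(-x + y)) dx ∧ dy.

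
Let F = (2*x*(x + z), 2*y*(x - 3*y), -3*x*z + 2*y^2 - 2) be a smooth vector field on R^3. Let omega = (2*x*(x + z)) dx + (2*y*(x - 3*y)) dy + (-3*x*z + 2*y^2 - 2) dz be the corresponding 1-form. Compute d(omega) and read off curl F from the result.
d(omega) = (4*y) dy ∧ dz + (2*x + 3*z) dz ∧ dx + (2*y) dx ∧ dy; curl F = (4*y, 2*x + 3*z, 2*y)

d omega = sum_{i<j} (∂f_j/∂x_i - ∂f_i/∂x_j) dx_i ∧ dx_j. Under the identification (dy ∧ dz, dz ∧ dx, dx ∧ dy) ↔ (e_x, e_y, e_z), the coefficients are exactly the components of curl F. Compute:
  ∂R/∂y - ∂Q/∂z = (4*y) - (0) = 4*y
  ∂P/∂z - ∂R/∂x = (2*x) - (-3*z) = 2*x + 3*z
  ∂Q/∂x - ∂P/∂y = (2*y) - (0) = 2*y.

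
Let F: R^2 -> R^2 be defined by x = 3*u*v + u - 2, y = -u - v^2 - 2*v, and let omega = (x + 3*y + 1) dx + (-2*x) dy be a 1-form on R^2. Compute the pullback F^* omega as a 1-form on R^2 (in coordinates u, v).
F^* omega = (9*u*v^2 + 3*u*v - 9*v^3 - 21*v^2 - 9*v - 5) du + (9*u^2*v - 6*u^2 + 3*u*v^2 - 2*u*v + u - 8*v - 8) dv

Using F^*(f dg) = (f ∘ F) d(g ∘ F), substitute each coordinate x_i by F_i(u, v) in f_i, and replace dx_i by d F_i = (∂F_i/∂u) du + (∂F_i/∂v) dv.
  For the x component: f_1(F) = 3*u*v - 2*u - 3*v^2 - 6*v - 1; d F_1 = (3*v + 1) du + (3*u) dv
  For the y component: f_2(F) = -6*u*v - 2*u + 4; d F_2 = (-1) du + (-2*v - 2) dv
Combining and collecting du, dv coefficients:
  coeff of du: 9*u*v^2 + 3*u*v - 9*v^3 - 21*v^2 - 9*v - 5
  coeff of dv: 9*u^2*v - 6*u^2 + 3*u*v^2 - 2*u*v + u - 8*v - 8
F^* omega = (9*u*v^2 + 3*u*v - 9*v^3 - 21*v^2 - 9*v - 5) du + (9*u^2*v - 6*u^2 + 3*u*v^2 - 2*u*v + u - 8*v - 8) dv.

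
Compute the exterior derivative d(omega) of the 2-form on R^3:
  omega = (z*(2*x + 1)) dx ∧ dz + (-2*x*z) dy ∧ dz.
d(omega) = (-2*z) dx ∧ dy ∧ dz

For a 2-form omega = sum_{i<j} g_{ij} dx_i ∧ dx_j, the exterior derivative is
  d(omega) = sum_{i<j} d(g_{ij}) ∧ dx_i ∧ dx_j = sum_{i<j, k} (∂g_{ij}/∂x_k) dx_k ∧ dx_i ∧ dx_j.
Expand each term, using dx_k ∧ dx_i ∧ dx_j = sgn(permutation) dx_{(a)} ∧ dx_{(b)} ∧ dx_{(c)} with (a < b < c) sorted:
  d(-2*x*z) includes (∂/∂x)(-2*x*z) dx = (-2*z) dx, which multiplied by dy ∧ dz gives (-2*z) dx ∧ dy ∧ dz
Collecting like 3-forms: d(omega) = (-2*z) dx ∧ dy ∧ dz.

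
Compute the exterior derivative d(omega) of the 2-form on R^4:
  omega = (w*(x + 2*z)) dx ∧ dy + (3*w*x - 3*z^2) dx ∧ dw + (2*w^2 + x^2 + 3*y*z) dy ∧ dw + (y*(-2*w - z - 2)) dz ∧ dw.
d(omega) = (2*w) dx ∧ dy ∧ dz + (3*x + 2*z) dx ∧ dy ∧ dw + (6*z) dx ∧ dz ∧ dw + (-2*w - 3*y - z - 2) dy ∧ dz ∧ dw

For a 2-form omega = sum_{i<j} g_{ij} dx_i ∧ dx_j, the exterior derivative is
  d(omega) = sum_{i<j} d(g_{ij}) ∧ dx_i ∧ dx_j = sum_{i<j, k} (∂g_{ij}/∂x_k) dx_k ∧ dx_i ∧ dx_j.
Expand each term, using dx_k ∧ dx_i ∧ dx_j = sgn(permutation) dx_{(a)} ∧ dx_{(b)} ∧ dx_{(c)} with (a < b < c) sorted:
  d(w*(x + 2*z)) includes (∂/∂z)(w*(x + 2*z)) dz = (2*w) dz, which multiplied by dx ∧ dy gives (2*w) dx ∧ dy ∧ dz
  d(w*(x + 2*z)) includes (∂/∂w)(w*(x + 2*z)) dw = (x + 2*z) dw, which multiplied by dx ∧ dy gives (x + 2*z) dx ∧ dy ∧ dw
  d(3*w*x - 3*z^2) includes (∂/∂z)(3*w*x - 3*z^2) dz = (-6*z) dz, which multiplied by dx ∧ dw gives (6*z) dx ∧ dz ∧ dw
  d(2*w^2 + x^2 + 3*y*z) includes (∂/∂x)(2*w^2 + x^2 + 3*y*z) dx = (2*x) dx, which multiplied by dy ∧ dw gives (2*x) dx ∧ dy ∧ dw
  d(2*w^2 + x^2 + 3*y*z) includes (∂/∂z)(2*w^2 + x^2 + 3*y*z) dz = (3*y) dz, which multiplied by dy ∧ dw gives (-3*y) dy ∧ dz ∧ dw
  d(y*(-2*w - z - 2)) includes (∂/∂y)(y*(-2*w - z - 2)) dy = (-2*w - z - 2) dy, which multiplied by dz ∧ dw gives (-2*w - z - 2) dy ∧ dz ∧ dw
Collecting like 3-forms: d(omega) = (2*w) dx ∧ dy ∧ dz + (3*x + 2*z) dx ∧ dy ∧ dw + (6*z) dx ∧ dz ∧ dw + (-2*w - 3*y - z - 2) dy ∧ dz ∧ dw.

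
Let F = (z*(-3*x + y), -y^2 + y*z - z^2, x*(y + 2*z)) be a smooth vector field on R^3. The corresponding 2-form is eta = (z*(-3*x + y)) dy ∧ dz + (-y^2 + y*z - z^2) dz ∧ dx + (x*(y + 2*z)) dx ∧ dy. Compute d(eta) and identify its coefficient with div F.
d(eta) = (2*x - 2*y - 2*z) dx ∧ dy ∧ dz; div F = 2*x - 2*y - 2*z

For a 2-form in R^3 of the form above, applying d gives a 3-form with coefficient ∂P/∂x + ∂Q/∂y + ∂R/∂z:
  ∂P/∂x = -3*z
  ∂Q/∂y = -2*y + z
  ∂R/∂z = 2*x
Sum = 2*x - 2*y - 2*z, which is exactly div F.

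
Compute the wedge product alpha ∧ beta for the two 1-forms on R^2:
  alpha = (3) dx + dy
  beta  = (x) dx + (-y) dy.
alpha ∧ beta = (-x - 3*y) dx ∧ dy

Distribute the wedge, using dx_i ∧ dx_j = -dx_j ∧ dx_i and dx_i ∧ dx_i = 0. For each pair (i, j) with i < j, the coefficient of dx_i ∧ dx_j in alpha ∧ beta is (alpha_i * beta_j - alpha_j * beta_i). Collecting: alpha ∧ beta = (-x - 3*y) dx ∧ dy.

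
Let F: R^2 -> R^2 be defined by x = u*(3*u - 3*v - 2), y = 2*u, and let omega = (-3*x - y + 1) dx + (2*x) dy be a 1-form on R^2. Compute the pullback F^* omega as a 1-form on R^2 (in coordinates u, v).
F^* omega = (-54*u^3 + 81*u^2*v + 54*u^2 - 27*u*v^2 - 42*u*v - 10*u - 3*v - 2) du + (3*u*(9*u^2 - 9*u*v - 4*u - 1)) dv

Using F^*(f dg) = (f ∘ F) d(g ∘ F), substitute each coordinate x_i by F_i(u, v) in f_i, and replace dx_i by d F_i = (∂F_i/∂u) du + (∂F_i/∂v) dv.
  For the x component: f_1(F) = -9*u^2 + 9*u*v + 4*u + 1; d F_1 = (6*u - 3*v - 2) du + (-3*u) dv
  For the y component: f_2(F) = 2*u*(3*u - 3*v - 2); d F_2 = (2) du + (0) dv
Combining and collecting du, dv coefficients:
  coeff of du: -54*u^3 + 81*u^2*v + 54*u^2 - 27*u*v^2 - 42*u*v - 10*u - 3*v - 2
  coeff of dv: 3*u*(9*u^2 - 9*u*v - 4*u - 1)
F^* omega = (-54*u^3 + 81*u^2*v + 54*u^2 - 27*u*v^2 - 42*u*v - 10*u - 3*v - 2) du + (3*u*(9*u^2 - 9*u*v - 4*u - 1)) dv.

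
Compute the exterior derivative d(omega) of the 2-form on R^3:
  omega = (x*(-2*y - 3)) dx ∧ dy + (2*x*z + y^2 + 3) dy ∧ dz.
d(omega) = (2*z) dx ∧ dy ∧ dz

For a 2-form omega = sum_{i<j} g_{ij} dx_i ∧ dx_j, the exterior derivative is
  d(omega) = sum_{i<j} d(g_{ij}) ∧ dx_i ∧ dx_j = sum_{i<j, k} (∂g_{ij}/∂x_k) dx_k ∧ dx_i ∧ dx_j.
Expand each term, using dx_k ∧ dx_i ∧ dx_j = sgn(permutation) dx_{(a)} ∧ dx_{(b)} ∧ dx_{(c)} with (a < b < c) sorted:
  d(2*x*z + y^2 + 3) includes (∂/∂x)(2*x*z + y^2 + 3) dx = (2*z) dx, which multiplied by dy ∧ dz gives (2*z) dx ∧ dy ∧ dz
Collecting like 3-forms: d(omega) = (2*z) dx ∧ dy ∧ dz.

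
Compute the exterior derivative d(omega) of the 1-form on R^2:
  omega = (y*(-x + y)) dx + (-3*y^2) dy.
d(omega) = (x - 2*y) dx ∧ dy

For a 1-form omega = sum_i f_i dx_i, the exterior derivative is
  d(omega) = sum_{i < j} (∂f_j/∂x_i - ∂f_i/∂x_j) dx_i ∧ dx_j.
  coefficient of dx ∧ dy: ∂f_2/∂x - ∂f_1/∂y = ∂(-3*y^2)/∂x - ∂(y*(-x + y))/∂y = x - 2*y
Assembling: d(omega) = (x - 2*y) dx ∧ dy.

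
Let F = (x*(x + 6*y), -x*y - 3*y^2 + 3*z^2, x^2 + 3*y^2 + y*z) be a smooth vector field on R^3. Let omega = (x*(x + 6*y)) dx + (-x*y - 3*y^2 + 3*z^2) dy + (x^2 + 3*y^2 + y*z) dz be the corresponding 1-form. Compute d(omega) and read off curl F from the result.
d(omega) = (6*y - 5*z) dy ∧ dz + (-2*x) dz ∧ dx + (-6*x - y) dx ∧ dy; curl F = (6*y - 5*z, -2*x, -6*x - y)

d omega = sum_{i<j} (∂f_j/∂x_i - ∂f_i/∂x_j) dx_i ∧ dx_j. Under the identification (dy ∧ dz, dz ∧ dx, dx ∧ dy) ↔ (e_x, e_y, e_z), the coefficients are exactly the components of curl F. Compute:
  ∂R/∂y - ∂Q/∂z = (6*y + z) - (6*z) = 6*y - 5*z
  ∂P/∂z - ∂R/∂x = (0) - (2*x) = -2*x
  ∂Q/∂x - ∂P/∂y = (-y) - (6*x) = -6*x - y.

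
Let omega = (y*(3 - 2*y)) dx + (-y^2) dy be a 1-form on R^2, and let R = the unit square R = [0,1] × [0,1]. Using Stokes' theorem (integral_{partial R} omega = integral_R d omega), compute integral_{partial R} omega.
integral_(partial R) omega = -1

Stokes: integral_partial_R omega = integral_R d omega with d omega = (∂Q/∂x - ∂P/∂y) dx ∧ dy.
  ∂Q/∂x = 0
  ∂P/∂y = 3 - 4*y
  integrand = ∂Q/∂x - ∂P/∂y = 4*y - 3.
Integrating over R: integral_0^1 integral_0^1 (4*y - 3) dx dy = -1.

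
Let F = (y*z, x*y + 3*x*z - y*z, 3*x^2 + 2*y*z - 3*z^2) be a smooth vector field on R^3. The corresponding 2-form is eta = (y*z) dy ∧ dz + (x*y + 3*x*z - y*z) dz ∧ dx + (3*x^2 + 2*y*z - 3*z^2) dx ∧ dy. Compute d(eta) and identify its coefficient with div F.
d(eta) = (x + 2*y - 7*z) dx ∧ dy ∧ dz; div F = x + 2*y - 7*z

For a 2-form in R^3 of the form above, applying d gives a 3-form with coefficient ∂P/∂x + ∂Q/∂y + ∂R/∂z:
  ∂P/∂x = 0
  ∂Q/∂y = x - z
  ∂R/∂z = 2*y - 6*z
Sum = x + 2*y - 7*z, which is exactly div F.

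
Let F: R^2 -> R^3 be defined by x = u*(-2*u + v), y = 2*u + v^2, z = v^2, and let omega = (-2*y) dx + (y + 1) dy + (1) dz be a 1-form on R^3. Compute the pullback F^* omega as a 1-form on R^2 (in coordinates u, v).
F^* omega = (16*u^2 + 8*u*v^2 - 4*u*v + 4*u - 2*v^3 + 2*v^2 + 2) du + (-4*u^2 - 2*u*v^2 + 4*u*v + 2*v^3 + 4*v) dv

Using F^*(f dg) = (f ∘ F) d(g ∘ F), substitute each coordinate x_i by F_i(u, v) in f_i, and replace dx_i by d F_i = (∂F_i/∂u) du + (∂F_i/∂v) dv.
  For the x component: f_1(F) = -4*u - 2*v^2; d F_1 = (-4*u + v) du + (u) dv
  For the y component: f_2(F) = 2*u + v^2 + 1; d F_2 = (2) du + (2*v) dv
  For the z component: f_3(F) = 1; d F_3 = (0) du + (2*v) dv
Combining and collecting du, dv coefficients:
  coeff of du: 16*u^2 + 8*u*v^2 - 4*u*v + 4*u - 2*v^3 + 2*v^2 + 2
  coeff of dv: -4*u^2 - 2*u*v^2 + 4*u*v + 2*v^3 + 4*v
F^* omega = (16*u^2 + 8*u*v^2 - 4*u*v + 4*u - 2*v^3 + 2*v^2 + 2) du + (-4*u^2 - 2*u*v^2 + 4*u*v + 2*v^3 + 4*v) dv.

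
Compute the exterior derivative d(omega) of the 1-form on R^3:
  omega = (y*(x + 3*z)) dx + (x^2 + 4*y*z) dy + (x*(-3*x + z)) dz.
d(omega) = (x - 3*z) dx ∧ dy + (-6*x - 3*y + z) dx ∧ dz + (-4*y) dy ∧ dz

For a 1-form omega = sum_i f_i dx_i, the exterior derivative is
  d(omega) = sum_{i < j} (∂f_j/∂x_i - ∂f_i/∂x_j) dx_i ∧ dx_j.
  coefficient of dx ∧ dy: ∂f_2/∂x - ∂f_1/∂y = ∂(x^2 + 4*y*z)/∂x - ∂(y*(x + 3*z))/∂y = x - 3*z
  coefficient of dx ∧ dz: ∂f_3/∂x - ∂f_1/∂z = ∂(x*(-3*x + z))/∂x - ∂(y*(x + 3*z))/∂z = -6*x - 3*y + z
  coefficient of dy ∧ dz: ∂f_3/∂y - ∂f_2/∂z = ∂(x*(-3*x + z))/∂y - ∂(x^2 + 4*y*z)/∂z = -4*y
Assembling: d(omega) = (x - 3*z) dx ∧ dy + (-6*x - 3*y + z) dx ∧ dz + (-4*y) dy ∧ dz.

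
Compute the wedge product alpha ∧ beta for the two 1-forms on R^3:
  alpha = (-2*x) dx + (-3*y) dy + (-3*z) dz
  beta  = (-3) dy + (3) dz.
alpha ∧ beta = (6*x) dx ∧ dy + (-6*x) dx ∧ dz + (-9*y - 9*z) dy ∧ dz

Distribute the wedge, using dx_i ∧ dx_j = -dx_j ∧ dx_i and dx_i ∧ dx_i = 0. For each pair (i, j) with i < j, the coefficient of dx_i ∧ dx_j in alpha ∧ beta is (alpha_i * beta_j - alpha_j * beta_i). Collecting: alpha ∧ beta = (6*x) dx ∧ dy + (-6*x) dx ∧ dz + (-9*y - 9*z) dy ∧ dz.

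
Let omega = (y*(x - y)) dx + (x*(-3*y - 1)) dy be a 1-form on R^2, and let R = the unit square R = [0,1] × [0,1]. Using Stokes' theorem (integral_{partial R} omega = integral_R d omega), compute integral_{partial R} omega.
integral_(partial R) omega = -2

Stokes: integral_partial_R omega = integral_R d omega with d omega = (∂Q/∂x - ∂P/∂y) dx ∧ dy.
  ∂Q/∂x = -3*y - 1
  ∂P/∂y = x - 2*y
  integrand = ∂Q/∂x - ∂P/∂y = -x - y - 1.
Integrating over R: integral_0^1 integral_0^1 (-x - y - 1) dx dy = -2.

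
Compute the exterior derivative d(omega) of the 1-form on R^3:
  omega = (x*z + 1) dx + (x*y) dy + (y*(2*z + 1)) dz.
d(omega) = (y) dx ∧ dy + (-x) dx ∧ dz + (2*z + 1) dy ∧ dz

For a 1-form omega = sum_i f_i dx_i, the exterior derivative is
  d(omega) = sum_{i < j} (∂f_j/∂x_i - ∂f_i/∂x_j) dx_i ∧ dx_j.
  coefficient of dx ∧ dy: ∂f_2/∂x - ∂f_1/∂y = ∂(x*y)/∂x - ∂(x*z + 1)/∂y = y
  coefficient of dx ∧ dz: ∂f_3/∂x - ∂f_1/∂z = ∂(y*(2*z + 1))/∂x - ∂(x*z + 1)/∂z = -x
  coefficient of dy ∧ dz: ∂f_3/∂y - ∂f_2/∂z = ∂(y*(2*z + 1))/∂y - ∂(x*y)/∂z = 2*z + 1
Assembling: d(omega) = (y) dx ∧ dy + (-x) dx ∧ dz + (2*z + 1) dy ∧ dz.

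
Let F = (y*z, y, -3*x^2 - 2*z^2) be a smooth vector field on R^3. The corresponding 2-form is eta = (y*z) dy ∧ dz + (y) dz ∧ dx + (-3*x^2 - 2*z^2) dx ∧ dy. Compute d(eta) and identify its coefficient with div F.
d(eta) = (1 - 4*z) dx ∧ dy ∧ dz; div F = 1 - 4*z

For a 2-form in R^3 of the form above, applying d gives a 3-form with coefficient ∂P/∂x + ∂Q/∂y + ∂R/∂z:
  ∂P/∂x = 0
  ∂Q/∂y = 1
  ∂R/∂z = -4*z
Sum = 1 - 4*z, which is exactly div F.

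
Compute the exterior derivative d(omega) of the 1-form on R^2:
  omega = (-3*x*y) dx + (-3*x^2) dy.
d(omega) = (-3*x) dx ∧ dy

For a 1-form omega = sum_i f_i dx_i, the exterior derivative is
  d(omega) = sum_{i < j} (∂f_j/∂x_i - ∂f_i/∂x_j) dx_i ∧ dx_j.
  coefficient of dx ∧ dy: ∂f_2/∂x - ∂f_1/∂y = ∂(-3*x^2)/∂x - ∂(-3*x*y)/∂y = -3*x
Assembling: d(omega) = (-3*x) dx ∧ dy.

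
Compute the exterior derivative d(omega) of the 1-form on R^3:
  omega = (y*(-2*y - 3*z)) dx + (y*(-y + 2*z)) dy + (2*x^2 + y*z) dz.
d(omega) = (4*y + 3*z) dx ∧ dy + (4*x + 3*y) dx ∧ dz + (-2*y + z) dy ∧ dz

For a 1-form omega = sum_i f_i dx_i, the exterior derivative is
  d(omega) = sum_{i < j} (∂f_j/∂x_i - ∂f_i/∂x_j) dx_i ∧ dx_j.
  coefficient of dx ∧ dy: ∂f_2/∂x - ∂f_1/∂y = ∂(y*(-y + 2*z))/∂x - ∂(y*(-2*y - 3*z))/∂y = 4*y + 3*z
  coefficient of dx ∧ dz: ∂f_3/∂x - ∂f_1/∂z = ∂(2*x^2 + y*z)/∂x - ∂(y*(-2*y - 3*z))/∂z = 4*x + 3*y
  coefficient of dy ∧ dz: ∂f_3/∂y - ∂f_2/∂z = ∂(2*x^2 + y*z)/∂y - ∂(y*(-y + 2*z))/∂z = -2*y + z
Assembling: d(omega) = (4*y + 3*z) dx ∧ dy + (4*x + 3*y) dx ∧ dz + (-2*y + z) dy ∧ dz.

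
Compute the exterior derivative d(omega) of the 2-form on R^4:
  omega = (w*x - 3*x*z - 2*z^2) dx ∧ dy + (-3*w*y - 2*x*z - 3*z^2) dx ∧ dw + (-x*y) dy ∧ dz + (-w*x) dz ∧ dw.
d(omega) = (-3*x - y - 4*z) dx ∧ dy ∧ dz + (3*w + x) dx ∧ dy ∧ dw + (-w + 2*x + 6*z) dx ∧ dz ∧ dw

For a 2-form omega = sum_{i<j} g_{ij} dx_i ∧ dx_j, the exterior derivative is
  d(omega) = sum_{i<j} d(g_{ij}) ∧ dx_i ∧ dx_j = sum_{i<j, k} (∂g_{ij}/∂x_k) dx_k ∧ dx_i ∧ dx_j.
Expand each term, using dx_k ∧ dx_i ∧ dx_j = sgn(permutation) dx_{(a)} ∧ dx_{(b)} ∧ dx_{(c)} with (a < b < c) sorted:
  d(w*x - 3*x*z - 2*z^2) includes (∂/∂z)(w*x - 3*x*z - 2*z^2) dz = (-3*x - 4*z) dz, which multiplied by dx ∧ dy gives (-3*x - 4*z) dx ∧ dy ∧ dz
  d(w*x - 3*x*z - 2*z^2) includes (∂/∂w)(w*x - 3*x*z - 2*z^2) dw = (x) dw, which multiplied by dx ∧ dy gives (x) dx ∧ dy ∧ dw
  d(-3*w*y - 2*x*z - 3*z^2) includes (∂/∂y)(-3*w*y - 2*x*z - 3*z^2) dy = (-3*w) dy, which multiplied by dx ∧ dw gives (3*w) dx ∧ dy ∧ dw
  d(-3*w*y - 2*x*z - 3*z^2) includes (∂/∂z)(-3*w*y - 2*x*z - 3*z^2) dz = (-2*x - 6*z) dz, which multiplied by dx ∧ dw gives (2*x + 6*z) dx ∧ dz ∧ dw
  d(-x*y) includes (∂/∂x)(-x*y) dx = (-y) dx, which multiplied by dy ∧ dz gives (-y) dx ∧ dy ∧ dz
  d(-w*x) includes (∂/∂x)(-w*x) dx = (-w) dx, which multiplied by dz ∧ dw gives (-w) dx ∧ dz ∧ dw
Collecting like 3-forms: d(omega) = (-3*x - y - 4*z) dx ∧ dy ∧ dz + (3*w + x) dx ∧ dy ∧ dw + (-w + 2*x + 6*z) dx ∧ dz ∧ dw.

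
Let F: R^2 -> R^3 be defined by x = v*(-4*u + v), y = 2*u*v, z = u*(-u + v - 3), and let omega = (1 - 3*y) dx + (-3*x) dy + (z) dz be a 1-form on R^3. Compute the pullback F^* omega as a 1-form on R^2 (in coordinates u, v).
F^* omega = (2*u^3 - 3*u^2*v + 9*u^2 + 49*u*v^2 - 6*u*v + 9*u - 6*v^3 - 4*v) du + (-u^3 + 49*u^2*v - 3*u^2 - 18*u*v^2 - 4*u + 2*v) dv

Using F^*(f dg) = (f ∘ F) d(g ∘ F), substitute each coordinate x_i by F_i(u, v) in f_i, and replace dx_i by d F_i = (∂F_i/∂u) du + (∂F_i/∂v) dv.
  For the x component: f_1(F) = -6*u*v + 1; d F_1 = (-4*v) du + (-4*u + 2*v) dv
  For the y component: f_2(F) = 3*v*(4*u - v); d F_2 = (2*v) du + (2*u) dv
  For the z component: f_3(F) = u*(-u + v - 3); d F_3 = (-2*u + v - 3) du + (u) dv
Combining and collecting du, dv coefficients:
  coeff of du: 2*u^3 - 3*u^2*v + 9*u^2 + 49*u*v^2 - 6*u*v + 9*u - 6*v^3 - 4*v
  coeff of dv: -u^3 + 49*u^2*v - 3*u^2 - 18*u*v^2 - 4*u + 2*v
F^* omega = (2*u^3 - 3*u^2*v + 9*u^2 + 49*u*v^2 - 6*u*v + 9*u - 6*v^3 - 4*v) du + (-u^3 + 49*u^2*v - 3*u^2 - 18*u*v^2 - 4*u + 2*v) dv.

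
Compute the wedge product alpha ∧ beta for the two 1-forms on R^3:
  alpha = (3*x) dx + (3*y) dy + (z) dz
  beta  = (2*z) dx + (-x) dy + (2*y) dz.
alpha ∧ beta = (-3*x^2 - 6*y*z) dx ∧ dy + (6*x*y - 2*z^2) dx ∧ dz + (x*z + 6*y^2) dy ∧ dz

Distribute the wedge, using dx_i ∧ dx_j = -dx_j ∧ dx_i and dx_i ∧ dx_i = 0. For each pair (i, j) with i < j, the coefficient of dx_i ∧ dx_j in alpha ∧ beta is (alpha_i * beta_j - alpha_j * beta_i). Collecting: alpha ∧ beta = (-3*x^2 - 6*y*z) dx ∧ dy + (6*x*y - 2*z^2) dx ∧ dz + (x*z + 6*y^2) dy ∧ dz.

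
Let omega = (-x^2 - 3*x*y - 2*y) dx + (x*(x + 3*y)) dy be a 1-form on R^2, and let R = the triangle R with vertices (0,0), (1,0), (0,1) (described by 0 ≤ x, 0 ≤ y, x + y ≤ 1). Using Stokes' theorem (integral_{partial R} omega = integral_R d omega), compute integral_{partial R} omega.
integral_(partial R) omega = 7/3

Stokes: integral_partial_R omega = integral_R d omega with d omega = (∂Q/∂x - ∂P/∂y) dx ∧ dy.
  ∂Q/∂x = 2*x + 3*y
  ∂P/∂y = -3*x - 2
  integrand = ∂Q/∂x - ∂P/∂y = 5*x + 3*y + 2.
Integrating over R: integral_0^1 integral_0^{1-x} (5*x + 3*y + 2) dy dx = 7/3.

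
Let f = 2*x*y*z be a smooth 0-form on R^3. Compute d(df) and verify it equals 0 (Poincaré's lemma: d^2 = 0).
d(df) = 0

Step 1: df = sum_i (∂f/∂x_i) dx_i = (2*y*z) dx + (2*x*z) dy + (2*x*y) dz.
Step 2: Apply d again. Using the 1-form formula, the coefficient of dx ∧ dy in d(df) is ∂^2 f/∂x ∂y - ∂^2 f/∂y ∂x = (2*z) - (2*z) = 0 (equality of mixed partials for smooth f).
Similarly for dx ∧ dz and dy ∧ dz — all coefficients vanish. So d(df) = 0.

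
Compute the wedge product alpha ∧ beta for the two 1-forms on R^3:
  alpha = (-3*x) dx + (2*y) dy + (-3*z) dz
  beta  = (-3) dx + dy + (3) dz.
alpha ∧ beta = (-3*x + 6*y) dx ∧ dy + (-9*x - 9*z) dx ∧ dz + (6*y + 3*z) dy ∧ dz

Distribute the wedge, using dx_i ∧ dx_j = -dx_j ∧ dx_i and dx_i ∧ dx_i = 0. For each pair (i, j) with i < j, the coefficient of dx_i ∧ dx_j in alpha ∧ beta is (alpha_i * beta_j - alpha_j * beta_i). Collecting: alpha ∧ beta = (-3*x + 6*y) dx ∧ dy + (-9*x - 9*z) dx ∧ dz + (6*y + 3*z) dy ∧ dz.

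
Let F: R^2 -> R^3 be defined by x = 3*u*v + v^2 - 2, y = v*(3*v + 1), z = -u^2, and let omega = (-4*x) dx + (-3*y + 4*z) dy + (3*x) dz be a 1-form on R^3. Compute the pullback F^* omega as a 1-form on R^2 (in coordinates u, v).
F^* omega = (-18*u^2*v - 42*u*v^2 + 12*u - 12*v^3 + 24*v) du + (-60*u^2*v - 4*u^2 - 36*u*v^2 + 24*u - 62*v^3 - 27*v^2 + 13*v) dv

Using F^*(f dg) = (f ∘ F) d(g ∘ F), substitute each coordinate x_i by F_i(u, v) in f_i, and replace dx_i by d F_i = (∂F_i/∂u) du + (∂F_i/∂v) dv.
  For the x component: f_1(F) = -12*u*v - 4*v^2 + 8; d F_1 = (3*v) du + (3*u + 2*v) dv
  For the y component: f_2(F) = -4*u^2 - 9*v^2 - 3*v; d F_2 = (0) du + (6*v + 1) dv
  For the z component: f_3(F) = 9*u*v + 3*v^2 - 6; d F_3 = (-2*u) du + (0) dv
Combining and collecting du, dv coefficients:
  coeff of du: -18*u^2*v - 42*u*v^2 + 12*u - 12*v^3 + 24*v
  coeff of dv: -60*u^2*v - 4*u^2 - 36*u*v^2 + 24*u - 62*v^3 - 27*v^2 + 13*v
F^* omega = (-18*u^2*v - 42*u*v^2 + 12*u - 12*v^3 + 24*v) du + (-60*u^2*v - 4*u^2 - 36*u*v^2 + 24*u - 62*v^3 - 27*v^2 + 13*v) dv.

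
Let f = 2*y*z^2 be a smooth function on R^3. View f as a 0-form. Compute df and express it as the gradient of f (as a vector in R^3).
df = (0) dx + (2*z^2) dy + (4*y*z) dz; grad f = (0, 2*z^2, 4*y*z)

For a 0-form f, d f = (∂f/∂x) dx + (∂f/∂y) dy + (∂f/∂z) dz. The components of the vector representation are exactly the entries of grad f in Cartesian coordinates:
  ∂f/∂x = 0
  ∂f/∂y = 2*z^2
  ∂f/∂z = 4*y*z.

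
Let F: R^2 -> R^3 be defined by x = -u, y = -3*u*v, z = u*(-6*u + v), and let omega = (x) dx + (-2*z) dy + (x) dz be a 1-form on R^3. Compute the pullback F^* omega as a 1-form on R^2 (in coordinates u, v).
F^* omega = (u*(-36*u*v + 12*u + 6*v^2 - v + 1)) du + (u^2*(-36*u + 6*v - 1)) dv

Using F^*(f dg) = (f ∘ F) d(g ∘ F), substitute each coordinate x_i by F_i(u, v) in f_i, and replace dx_i by d F_i = (∂F_i/∂u) du + (∂F_i/∂v) dv.
  For the x component: f_1(F) = -u; d F_1 = (-1) du + (0) dv
  For the y component: f_2(F) = 2*u*(6*u - v); d F_2 = (-3*v) du + (-3*u) dv
  For the z component: f_3(F) = -u; d F_3 = (-12*u + v) du + (u) dv
Combining and collecting du, dv coefficients:
  coeff of du: u*(-36*u*v + 12*u + 6*v^2 - v + 1)
  coeff of dv: u^2*(-36*u + 6*v - 1)
F^* omega = (u*(-36*u*v + 12*u + 6*v^2 - v + 1)) du + (u^2*(-36*u + 6*v - 1)) dv.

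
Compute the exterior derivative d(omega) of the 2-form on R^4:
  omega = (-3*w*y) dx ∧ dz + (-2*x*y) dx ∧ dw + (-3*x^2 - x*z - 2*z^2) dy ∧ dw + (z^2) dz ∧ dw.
d(omega) = (3*w) dx ∧ dy ∧ dz + (-3*y) dx ∧ dz ∧ dw + (-4*x - z) dx ∧ dy ∧ dw + (x + 4*z) dy ∧ dz ∧ dw

For a 2-form omega = sum_{i<j} g_{ij} dx_i ∧ dx_j, the exterior derivative is
  d(omega) = sum_{i<j} d(g_{ij}) ∧ dx_i ∧ dx_j = sum_{i<j, k} (∂g_{ij}/∂x_k) dx_k ∧ dx_i ∧ dx_j.
Expand each term, using dx_k ∧ dx_i ∧ dx_j = sgn(permutation) dx_{(a)} ∧ dx_{(b)} ∧ dx_{(c)} with (a < b < c) sorted:
  d(-3*w*y) includes (∂/∂y)(-3*w*y) dy = (-3*w) dy, which multiplied by dx ∧ dz gives (3*w) dx ∧ dy ∧ dz
  d(-3*w*y) includes (∂/∂w)(-3*w*y) dw = (-3*y) dw, which multiplied by dx ∧ dz gives (-3*y) dx ∧ dz ∧ dw
  d(-2*x*y) includes (∂/∂y)(-2*x*y) dy = (-2*x) dy, which multiplied by dx ∧ dw gives (2*x) dx ∧ dy ∧ dw
  d(-3*x^2 - x*z - 2*z^2) includes (∂/∂x)(-3*x^2 - x*z - 2*z^2) dx = (-6*x - z) dx, which multiplied by dy ∧ dw gives (-6*x - z) dx ∧ dy ∧ dw
  d(-3*x^2 - x*z - 2*z^2) includes (∂/∂z)(-3*x^2 - x*z - 2*z^2) dz = (-x - 4*z) dz, which multiplied by dy ∧ dw gives (x + 4*z) dy ∧ dz ∧ dw
Collecting like 3-forms: d(omega) = (3*w) dx ∧ dy ∧ dz + (-3*y) dx ∧ dz ∧ dw + (-4*x - z) dx ∧ dy ∧ dw + (x + 4*z) dy ∧ dz ∧ dw.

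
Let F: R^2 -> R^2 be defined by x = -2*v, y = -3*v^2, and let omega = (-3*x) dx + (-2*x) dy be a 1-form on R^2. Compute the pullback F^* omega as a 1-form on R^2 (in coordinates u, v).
F^* omega = (12*v*(-2*v - 1)) dv

Using F^*(f dg) = (f ∘ F) d(g ∘ F), substitute each coordinate x_i by F_i(u, v) in f_i, and replace dx_i by d F_i = (∂F_i/∂u) du + (∂F_i/∂v) dv.
  For the x component: f_1(F) = 6*v; d F_1 = (0) du + (-2) dv
  For the y component: f_2(F) = 4*v; d F_2 = (0) du + (-6*v) dv
Combining and collecting du, dv coefficients:
  coeff of du: 0
  coeff of dv: 12*v*(-2*v - 1)
F^* omega = (12*v*(-2*v - 1)) dv.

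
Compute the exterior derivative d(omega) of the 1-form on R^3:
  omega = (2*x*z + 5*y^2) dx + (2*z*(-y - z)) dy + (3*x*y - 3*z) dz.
d(omega) = (-10*y) dx ∧ dy + (-2*x + 3*y) dx ∧ dz + (3*x + 2*y + 4*z) dy ∧ dz

For a 1-form omega = sum_i f_i dx_i, the exterior derivative is
  d(omega) = sum_{i < j} (∂f_j/∂x_i - ∂f_i/∂x_j) dx_i ∧ dx_j.
  coefficient of dx ∧ dy: ∂f_2/∂x - ∂f_1/∂y = ∂(2*z*(-y - z))/∂x - ∂(2*x*z + 5*y^2)/∂y = -10*y
  coefficient of dx ∧ dz: ∂f_3/∂x - ∂f_1/∂z = ∂(3*x*y - 3*z)/∂x - ∂(2*x*z + 5*y^2)/∂z = -2*x + 3*y
  coefficient of dy ∧ dz: ∂f_3/∂y - ∂f_2/∂z = ∂(3*x*y - 3*z)/∂y - ∂(2*z*(-y - z))/∂z = 3*x + 2*y + 4*z
Assembling: d(omega) = (-10*y) dx ∧ dy + (-2*x + 3*y) dx ∧ dz + (3*x + 2*y + 4*z) dy ∧ dz.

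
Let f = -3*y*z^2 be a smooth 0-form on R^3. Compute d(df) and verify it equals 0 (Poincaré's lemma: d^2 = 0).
d(df) = 0

Step 1: df = sum_i (∂f/∂x_i) dx_i = (0) dx + (-3*z^2) dy + (-6*y*z) dz.
Step 2: Apply d again. Using the 1-form formula, the coefficient of dx ∧ dy in d(df) is ∂^2 f/∂x ∂y - ∂^2 f/∂y ∂x = (0) - (0) = 0 (equality of mixed partials for smooth f).
Similarly for dx ∧ dz and dy ∧ dz — all coefficients vanish. So d(df) = 0.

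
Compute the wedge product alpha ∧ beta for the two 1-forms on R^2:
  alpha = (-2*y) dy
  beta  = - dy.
alpha ∧ beta = 0

Distribute the wedge, using dx_i ∧ dx_j = -dx_j ∧ dx_i and dx_i ∧ dx_i = 0. For each pair (i, j) with i < j, the coefficient of dx_i ∧ dx_j in alpha ∧ beta is (alpha_i * beta_j - alpha_j * beta_i). Collecting: alpha ∧ beta = 0.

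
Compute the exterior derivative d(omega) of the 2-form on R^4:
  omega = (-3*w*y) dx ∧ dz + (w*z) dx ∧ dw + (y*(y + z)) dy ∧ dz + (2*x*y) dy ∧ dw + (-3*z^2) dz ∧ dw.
d(omega) = (3*w) dx ∧ dy ∧ dz + (-w - 3*y) dx ∧ dz ∧ dw + (2*y) dx ∧ dy ∧ dw

For a 2-form omega = sum_{i<j} g_{ij} dx_i ∧ dx_j, the exterior derivative is
  d(omega) = sum_{i<j} d(g_{ij}) ∧ dx_i ∧ dx_j = sum_{i<j, k} (∂g_{ij}/∂x_k) dx_k ∧ dx_i ∧ dx_j.
Expand each term, using dx_k ∧ dx_i ∧ dx_j = sgn(permutation) dx_{(a)} ∧ dx_{(b)} ∧ dx_{(c)} with (a < b < c) sorted:
  d(-3*w*y) includes (∂/∂y)(-3*w*y) dy = (-3*w) dy, which multiplied by dx ∧ dz gives (3*w) dx ∧ dy ∧ dz
  d(-3*w*y) includes (∂/∂w)(-3*w*y) dw = (-3*y) dw, which multiplied by dx ∧ dz gives (-3*y) dx ∧ dz ∧ dw
  d(w*z) includes (∂/∂z)(w*z) dz = (w) dz, which multiplied by dx ∧ dw gives (-w) dx ∧ dz ∧ dw
  d(2*x*y) includes (∂/∂x)(2*x*y) dx = (2*y) dx, which multiplied by dy ∧ dw gives (2*y) dx ∧ dy ∧ dw
Collecting like 3-forms: d(omega) = (3*w) dx ∧ dy ∧ dz + (-w - 3*y) dx ∧ dz ∧ dw + (2*y) dx ∧ dy ∧ dw.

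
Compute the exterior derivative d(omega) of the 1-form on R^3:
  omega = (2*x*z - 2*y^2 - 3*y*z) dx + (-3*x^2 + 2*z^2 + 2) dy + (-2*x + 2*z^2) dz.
d(omega) = (-6*x + 4*y + 3*z) dx ∧ dy + (-2*x + 3*y - 2) dx ∧ dz + (-4*z) dy ∧ dz

For a 1-form omega = sum_i f_i dx_i, the exterior derivative is
  d(omega) = sum_{i < j} (∂f_j/∂x_i - ∂f_i/∂x_j) dx_i ∧ dx_j.
  coefficient of dx ∧ dy: ∂f_2/∂x - ∂f_1/∂y = ∂(-3*x^2 + 2*z^2 + 2)/∂x - ∂(2*x*z - 2*y^2 - 3*y*z)/∂y = -6*x + 4*y + 3*z
  coefficient of dx ∧ dz: ∂f_3/∂x - ∂f_1/∂z = ∂(-2*x + 2*z^2)/∂x - ∂(2*x*z - 2*y^2 - 3*y*z)/∂z = -2*x + 3*y - 2
  coefficient of dy ∧ dz: ∂f_3/∂y - ∂f_2/∂z = ∂(-2*x + 2*z^2)/∂y - ∂(-3*x^2 + 2*z^2 + 2)/∂z = -4*z
Assembling: d(omega) = (-6*x + 4*y + 3*z) dx ∧ dy + (-2*x + 3*y - 2) dx ∧ dz + (-4*z) dy ∧ dz.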